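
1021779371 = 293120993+728658378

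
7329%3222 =885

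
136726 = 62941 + 73785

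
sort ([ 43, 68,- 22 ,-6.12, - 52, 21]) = [ -52, - 22,- 6.12,21, 43, 68]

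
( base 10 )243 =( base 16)F3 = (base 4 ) 3303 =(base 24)a3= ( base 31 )7Q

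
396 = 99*4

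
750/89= 750/89 = 8.43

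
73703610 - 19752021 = 53951589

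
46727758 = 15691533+31036225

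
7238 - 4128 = 3110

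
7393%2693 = 2007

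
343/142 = 2  +  59/142 = 2.42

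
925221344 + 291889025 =1217110369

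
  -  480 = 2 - 482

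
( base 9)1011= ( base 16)2E3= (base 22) 1BD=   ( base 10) 739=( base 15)344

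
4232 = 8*529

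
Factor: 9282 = 2^1*3^1*7^1*13^1*17^1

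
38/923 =38/923   =  0.04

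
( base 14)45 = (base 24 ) 2d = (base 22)2H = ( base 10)61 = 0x3d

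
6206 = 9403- 3197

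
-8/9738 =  - 4/4869 =-0.00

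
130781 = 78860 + 51921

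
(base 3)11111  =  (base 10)121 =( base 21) 5G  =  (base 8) 171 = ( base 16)79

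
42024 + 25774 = 67798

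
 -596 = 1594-2190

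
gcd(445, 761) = 1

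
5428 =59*92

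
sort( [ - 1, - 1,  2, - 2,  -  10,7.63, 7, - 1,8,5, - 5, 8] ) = [ - 10, - 5 ,-2,- 1, - 1, - 1,2,5, 7, 7.63, 8,  8 ]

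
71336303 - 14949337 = 56386966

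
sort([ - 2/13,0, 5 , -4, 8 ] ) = [ - 4, - 2/13,0,5,8] 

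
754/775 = 754/775 = 0.97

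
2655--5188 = 7843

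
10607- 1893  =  8714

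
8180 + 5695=13875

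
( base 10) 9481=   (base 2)10010100001001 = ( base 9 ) 14004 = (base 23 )hl5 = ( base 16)2509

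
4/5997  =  4/5997 = 0.00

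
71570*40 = 2862800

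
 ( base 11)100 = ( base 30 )41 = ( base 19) 67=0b1111001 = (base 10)121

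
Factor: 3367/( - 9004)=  - 2^( - 2)*7^1*13^1*37^1 * 2251^(  -  1 )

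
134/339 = 134/339 = 0.40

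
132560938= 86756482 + 45804456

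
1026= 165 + 861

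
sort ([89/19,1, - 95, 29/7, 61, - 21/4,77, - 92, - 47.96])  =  [ - 95,  -  92, - 47.96, - 21/4,1,29/7,89/19,61,77] 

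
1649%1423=226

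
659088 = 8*82386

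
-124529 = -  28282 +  - 96247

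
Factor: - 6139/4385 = -5^(  -  1)*7^1 = - 7/5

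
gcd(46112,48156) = 4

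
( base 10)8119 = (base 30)90j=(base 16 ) 1fb7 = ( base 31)8ds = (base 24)e27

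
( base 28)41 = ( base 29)3q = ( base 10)113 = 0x71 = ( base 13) 89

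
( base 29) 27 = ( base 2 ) 1000001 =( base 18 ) 3b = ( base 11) 5A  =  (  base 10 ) 65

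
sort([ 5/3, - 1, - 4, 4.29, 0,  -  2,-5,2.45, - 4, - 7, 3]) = [  -  7, - 5, - 4, - 4, - 2, - 1, 0,5/3, 2.45,  3, 4.29]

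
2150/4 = 537 + 1/2  =  537.50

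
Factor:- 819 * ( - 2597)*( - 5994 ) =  - 12748896342  =  -  2^1*3^6*7^3 *13^1 * 37^1*53^1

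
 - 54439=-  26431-28008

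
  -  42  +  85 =43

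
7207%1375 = 332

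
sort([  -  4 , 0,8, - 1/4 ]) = [-4,- 1/4,0,  8 ]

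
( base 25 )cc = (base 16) 138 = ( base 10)312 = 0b100111000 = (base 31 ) A2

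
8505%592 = 217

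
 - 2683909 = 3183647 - 5867556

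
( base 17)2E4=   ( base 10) 820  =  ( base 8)1464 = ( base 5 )11240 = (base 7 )2251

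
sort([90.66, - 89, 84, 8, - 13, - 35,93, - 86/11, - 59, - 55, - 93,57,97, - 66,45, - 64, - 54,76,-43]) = [ -93, - 89, -66, - 64, - 59, - 55, - 54,- 43, - 35,  -  13,  -  86/11 , 8, 45,57,76,84,90.66,93,97] 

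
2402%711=269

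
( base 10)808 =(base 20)208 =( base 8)1450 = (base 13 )4A2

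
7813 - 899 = 6914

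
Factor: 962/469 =2^1 * 7^(-1)*13^1*37^1*67^( - 1) 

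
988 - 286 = 702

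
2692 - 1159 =1533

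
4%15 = 4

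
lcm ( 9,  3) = 9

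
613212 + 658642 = 1271854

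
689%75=14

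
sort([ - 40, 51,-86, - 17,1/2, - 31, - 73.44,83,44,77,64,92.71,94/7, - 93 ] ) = [  -  93,-86, - 73.44, - 40,- 31,  -  17,1/2, 94/7,44,51,64,77,83,92.71] 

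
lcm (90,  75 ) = 450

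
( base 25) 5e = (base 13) A9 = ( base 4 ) 2023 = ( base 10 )139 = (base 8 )213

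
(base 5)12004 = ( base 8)1557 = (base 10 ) 879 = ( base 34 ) pt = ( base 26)17l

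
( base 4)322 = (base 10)58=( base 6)134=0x3a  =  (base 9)64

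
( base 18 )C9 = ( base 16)E1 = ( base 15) 100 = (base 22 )A5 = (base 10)225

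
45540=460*99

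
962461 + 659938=1622399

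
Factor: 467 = 467^1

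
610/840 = 61/84= 0.73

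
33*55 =1815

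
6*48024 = 288144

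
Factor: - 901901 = - 7^1*11^1*13^1*17^1*53^1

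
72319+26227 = 98546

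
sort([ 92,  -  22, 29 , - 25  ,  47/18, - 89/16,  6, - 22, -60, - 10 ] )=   [ -60,-25,- 22, - 22, - 10,  -  89/16,47/18, 6,29, 92] 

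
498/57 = 166/19 = 8.74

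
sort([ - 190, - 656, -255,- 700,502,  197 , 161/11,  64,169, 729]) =[ - 700, - 656, - 255, - 190,161/11,64, 169, 197, 502, 729]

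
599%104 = 79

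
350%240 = 110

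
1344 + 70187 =71531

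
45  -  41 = 4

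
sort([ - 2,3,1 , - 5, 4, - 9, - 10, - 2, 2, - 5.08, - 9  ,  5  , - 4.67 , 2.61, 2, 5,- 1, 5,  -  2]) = [  -  10,- 9, -9, - 5.08, - 5, - 4.67,-2,  -  2, -2,  -  1, 1,2 , 2, 2.61, 3, 4, 5 , 5, 5 ]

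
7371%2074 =1149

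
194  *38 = 7372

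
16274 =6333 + 9941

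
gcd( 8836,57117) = 1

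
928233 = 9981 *93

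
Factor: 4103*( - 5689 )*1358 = -2^1*7^1*11^1* 97^1*373^1 * 5689^1 = - 31698391186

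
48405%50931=48405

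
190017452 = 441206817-251189365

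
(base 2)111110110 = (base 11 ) 417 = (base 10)502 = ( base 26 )J8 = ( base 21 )12J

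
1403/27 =1403/27 = 51.96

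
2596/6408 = 649/1602 = 0.41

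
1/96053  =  1/96053  =  0.00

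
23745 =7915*3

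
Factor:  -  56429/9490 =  - 2^(  -  1 )*5^( - 1)*13^( - 1 ) * 773^1 = - 773/130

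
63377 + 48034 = 111411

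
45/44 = 1+1/44 = 1.02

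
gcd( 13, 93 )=1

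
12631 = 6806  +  5825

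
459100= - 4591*( - 100)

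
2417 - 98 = 2319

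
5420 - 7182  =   - 1762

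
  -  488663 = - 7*69809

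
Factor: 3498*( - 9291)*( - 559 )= 18167454162 = 2^1 * 3^2*11^1*13^1*19^1*43^1* 53^1*163^1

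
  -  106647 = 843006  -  949653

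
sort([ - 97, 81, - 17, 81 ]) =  [ - 97, - 17,81 , 81 ]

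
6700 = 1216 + 5484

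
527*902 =475354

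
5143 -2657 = 2486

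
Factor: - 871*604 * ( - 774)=407189016 = 2^3 *3^2*13^1*43^1 *67^1*151^1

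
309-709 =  - 400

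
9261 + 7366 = 16627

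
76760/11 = 6978 + 2/11=6978.18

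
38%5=3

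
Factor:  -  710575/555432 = -2^( - 3)*3^(-1 )*5^2*43^1*661^1*23143^( - 1)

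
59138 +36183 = 95321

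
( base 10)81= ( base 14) 5b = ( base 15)56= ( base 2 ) 1010001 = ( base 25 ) 36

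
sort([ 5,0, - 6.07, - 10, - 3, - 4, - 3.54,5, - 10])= [-10, - 10, - 6.07 , - 4, - 3.54, - 3, 0, 5,  5] 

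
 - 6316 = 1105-7421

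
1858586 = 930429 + 928157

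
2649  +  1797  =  4446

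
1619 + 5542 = 7161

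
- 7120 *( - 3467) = 24685040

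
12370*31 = 383470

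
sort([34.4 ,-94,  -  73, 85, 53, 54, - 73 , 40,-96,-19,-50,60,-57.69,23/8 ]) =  [ - 96 , - 94,- 73,-73,-57.69, - 50, - 19,23/8,34.4, 40, 53, 54,60, 85]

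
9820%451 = 349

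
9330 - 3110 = 6220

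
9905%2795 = 1520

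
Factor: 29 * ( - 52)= - 2^2 * 13^1*29^1 = - 1508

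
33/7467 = 11/2489 = 0.00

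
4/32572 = 1/8143=0.00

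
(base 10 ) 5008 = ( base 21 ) B7A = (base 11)3843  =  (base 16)1390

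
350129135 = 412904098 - 62774963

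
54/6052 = 27/3026=0.01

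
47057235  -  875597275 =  - 828540040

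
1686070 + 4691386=6377456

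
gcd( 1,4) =1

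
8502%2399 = 1305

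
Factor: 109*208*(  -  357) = -2^4 *3^1*7^1 * 13^1*17^1*109^1 = -8093904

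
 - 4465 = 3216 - 7681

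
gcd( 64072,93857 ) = 1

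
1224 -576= 648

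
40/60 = 2/3 = 0.67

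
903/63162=301/21054=0.01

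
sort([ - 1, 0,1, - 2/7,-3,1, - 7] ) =[-7,-3,-1,-2/7, 0,  1 , 1 ] 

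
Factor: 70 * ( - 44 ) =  - 3080 = - 2^3*5^1* 7^1*11^1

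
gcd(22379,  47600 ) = 7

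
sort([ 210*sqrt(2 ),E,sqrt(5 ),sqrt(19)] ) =[ sqrt( 5),E, sqrt( 19), 210*sqrt (2 )]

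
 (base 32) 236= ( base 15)985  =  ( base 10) 2150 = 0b100001100110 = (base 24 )3HE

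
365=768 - 403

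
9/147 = 3/49 = 0.06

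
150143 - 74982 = 75161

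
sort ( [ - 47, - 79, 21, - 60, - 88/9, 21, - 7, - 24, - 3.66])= [ - 79, - 60, - 47, - 24, - 88/9, - 7, - 3.66,21,21]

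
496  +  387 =883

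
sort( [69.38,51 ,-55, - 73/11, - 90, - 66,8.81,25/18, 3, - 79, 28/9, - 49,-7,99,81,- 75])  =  [-90, - 79,-75, - 66, - 55, - 49, - 7, - 73/11, 25/18 , 3,28/9, 8.81, 51,69.38 , 81,99 ]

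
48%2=0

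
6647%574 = 333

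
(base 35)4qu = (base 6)43012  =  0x16D0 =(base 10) 5840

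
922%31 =23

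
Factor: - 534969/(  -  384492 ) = 178323/128164 =2^ ( - 2)* 3^1*179^( - 2 )*59441^1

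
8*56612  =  452896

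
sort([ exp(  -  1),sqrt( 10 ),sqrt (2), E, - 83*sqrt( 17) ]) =[ - 83*sqrt( 17), exp( -1 ), sqrt ( 2),E,  sqrt( 10)]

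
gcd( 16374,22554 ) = 6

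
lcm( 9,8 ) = 72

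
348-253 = 95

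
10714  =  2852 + 7862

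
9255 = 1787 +7468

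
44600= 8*5575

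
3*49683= 149049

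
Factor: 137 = 137^1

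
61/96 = 61/96 = 0.64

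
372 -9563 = -9191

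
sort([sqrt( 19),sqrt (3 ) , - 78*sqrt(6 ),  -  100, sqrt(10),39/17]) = [ - 78 * sqrt(6 ), - 100,sqrt(3),39/17,sqrt( 10), sqrt( 19)]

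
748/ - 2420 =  - 1 + 38/55= -0.31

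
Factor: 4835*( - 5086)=  -  2^1*5^1 * 967^1*2543^1=-24590810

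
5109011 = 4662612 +446399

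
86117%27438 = 3803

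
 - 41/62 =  - 41/62 =-0.66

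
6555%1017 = 453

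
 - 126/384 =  - 21/64 =- 0.33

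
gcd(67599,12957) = 21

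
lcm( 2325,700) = 65100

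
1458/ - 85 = -18 + 72/85 = - 17.15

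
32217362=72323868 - 40106506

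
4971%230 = 141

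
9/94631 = 9/94631 = 0.00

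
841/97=8 + 65/97 = 8.67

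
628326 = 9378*67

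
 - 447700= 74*( - 6050) 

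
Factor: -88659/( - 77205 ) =3^1*5^( - 1)*5147^( - 1)*9851^1 = 29553/25735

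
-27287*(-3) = 81861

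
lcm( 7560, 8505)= 68040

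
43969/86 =511 + 23/86 = 511.27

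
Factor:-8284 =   -  2^2 * 19^1 * 109^1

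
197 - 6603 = -6406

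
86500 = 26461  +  60039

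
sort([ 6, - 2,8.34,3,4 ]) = [-2, 3, 4,6,8.34]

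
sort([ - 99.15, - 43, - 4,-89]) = [-99.15 ,  -  89,  -  43,-4]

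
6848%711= 449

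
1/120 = 1/120  =  0.01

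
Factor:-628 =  - 2^2*157^1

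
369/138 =2 + 31/46=2.67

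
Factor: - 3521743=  - 43^1*81901^1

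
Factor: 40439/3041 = 7^1*53^1*  109^1*3041^( - 1)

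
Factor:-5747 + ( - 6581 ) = - 12328  =  - 2^3*23^1*67^1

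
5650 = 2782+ 2868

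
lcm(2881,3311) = 221837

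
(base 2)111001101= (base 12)325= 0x1CD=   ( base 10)461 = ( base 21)10k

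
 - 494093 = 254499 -748592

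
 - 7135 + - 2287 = -9422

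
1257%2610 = 1257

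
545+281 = 826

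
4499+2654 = 7153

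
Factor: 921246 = 2^1*3^1*53^1*2897^1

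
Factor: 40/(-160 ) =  - 1/4 = - 2^(  -  2 ) 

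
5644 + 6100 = 11744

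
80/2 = 40=40.00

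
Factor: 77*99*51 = 3^3*7^1*11^2*17^1= 388773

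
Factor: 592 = 2^4*37^1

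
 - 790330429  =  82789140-873119569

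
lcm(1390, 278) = 1390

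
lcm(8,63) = 504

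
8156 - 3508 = 4648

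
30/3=10 = 10.00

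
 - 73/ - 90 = 73/90 = 0.81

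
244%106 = 32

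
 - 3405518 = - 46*74033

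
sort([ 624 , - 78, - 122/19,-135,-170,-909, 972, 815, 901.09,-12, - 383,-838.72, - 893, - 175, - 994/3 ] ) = [ - 909, - 893,  -  838.72, - 383, - 994/3, - 175, - 170,-135, - 78,-12, - 122/19, 624,  815, 901.09, 972 ]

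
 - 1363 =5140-6503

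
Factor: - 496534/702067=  -2^1*248267^1 * 702067^ ( - 1) 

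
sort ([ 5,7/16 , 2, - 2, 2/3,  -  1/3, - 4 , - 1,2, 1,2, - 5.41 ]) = [ - 5.41,  -  4, - 2, - 1,-1/3,7/16 , 2/3,1,  2, 2 , 2,5]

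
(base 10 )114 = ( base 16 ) 72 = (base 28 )42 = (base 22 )54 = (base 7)222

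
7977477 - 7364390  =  613087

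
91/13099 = 91/13099 = 0.01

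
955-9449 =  - 8494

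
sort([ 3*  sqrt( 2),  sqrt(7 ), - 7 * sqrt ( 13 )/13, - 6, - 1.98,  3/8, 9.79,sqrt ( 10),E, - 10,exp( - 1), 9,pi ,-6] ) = [ - 10, - 6, - 6, - 1.98, - 7 * sqrt( 13 ) /13,exp (-1 ),  3/8 , sqrt(7), E, pi,  sqrt( 10),3 * sqrt( 2), 9, 9.79] 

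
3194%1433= 328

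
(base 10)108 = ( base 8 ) 154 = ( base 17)66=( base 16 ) 6c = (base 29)3L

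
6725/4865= 1345/973 = 1.38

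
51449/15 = 51449/15 = 3429.93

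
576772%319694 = 257078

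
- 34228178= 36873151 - 71101329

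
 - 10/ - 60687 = 10/60687 = 0.00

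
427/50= 427/50 = 8.54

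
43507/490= 43507/490 = 88.79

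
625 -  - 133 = 758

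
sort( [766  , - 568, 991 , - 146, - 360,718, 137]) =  [ - 568,  -  360, - 146,137 , 718, 766, 991 ]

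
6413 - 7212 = - 799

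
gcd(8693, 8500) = 1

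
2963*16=47408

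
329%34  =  23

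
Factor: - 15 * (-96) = 1440=2^5*3^2 * 5^1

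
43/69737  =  43/69737 = 0.00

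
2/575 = 2/575  =  0.00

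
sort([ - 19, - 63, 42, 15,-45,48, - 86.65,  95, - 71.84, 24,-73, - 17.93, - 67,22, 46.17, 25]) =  [ - 86.65, - 73, - 71.84, - 67, -63, - 45, - 19,-17.93, 15, 22,24, 25, 42, 46.17, 48, 95]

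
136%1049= 136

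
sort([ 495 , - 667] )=[ - 667,495] 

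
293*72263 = 21173059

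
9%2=1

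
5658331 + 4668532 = 10326863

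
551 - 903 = -352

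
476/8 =59+1/2=59.50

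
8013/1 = 8013 = 8013.00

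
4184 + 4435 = 8619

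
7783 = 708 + 7075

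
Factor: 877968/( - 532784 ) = -117/71= - 3^2*13^1*71^( - 1)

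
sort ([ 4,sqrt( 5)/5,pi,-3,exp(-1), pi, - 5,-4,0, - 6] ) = [-6 , - 5, - 4, - 3, 0,exp( - 1 ), sqrt( 5 ) /5,  pi,pi,4]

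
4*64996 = 259984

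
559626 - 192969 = 366657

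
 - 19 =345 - 364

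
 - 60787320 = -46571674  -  14215646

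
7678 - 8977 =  - 1299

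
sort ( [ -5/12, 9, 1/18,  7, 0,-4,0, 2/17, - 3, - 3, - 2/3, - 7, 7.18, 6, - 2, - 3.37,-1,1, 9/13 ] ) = [ -7, - 4, -3.37, - 3, - 3 ,-2, - 1, - 2/3,-5/12,0, 0,1/18,2/17,  9/13, 1, 6, 7, 7.18,  9]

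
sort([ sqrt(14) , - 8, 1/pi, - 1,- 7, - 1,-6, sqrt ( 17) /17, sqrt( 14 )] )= [ - 8, - 7, - 6,-1,- 1,sqrt(17)/17 , 1/pi, sqrt(14),sqrt ( 14)]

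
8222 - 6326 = 1896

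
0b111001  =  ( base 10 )57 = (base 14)41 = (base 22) 2d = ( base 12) 49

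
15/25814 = 15/25814 = 0.00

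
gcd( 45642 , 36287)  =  1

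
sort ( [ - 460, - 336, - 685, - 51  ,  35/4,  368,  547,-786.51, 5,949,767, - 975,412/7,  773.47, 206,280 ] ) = [ - 975, - 786.51,-685, - 460 , - 336, - 51,5,35/4,412/7, 206 , 280,368 , 547,767,773.47,949]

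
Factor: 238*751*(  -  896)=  - 2^8*7^2 * 17^1*751^1 = -160149248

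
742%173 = 50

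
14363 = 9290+5073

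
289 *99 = 28611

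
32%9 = 5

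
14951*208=3109808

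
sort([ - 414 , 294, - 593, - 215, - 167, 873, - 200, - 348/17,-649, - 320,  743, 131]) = [ - 649, - 593, -414, - 320, - 215,  -  200,-167, - 348/17,131,294,  743, 873 ] 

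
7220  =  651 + 6569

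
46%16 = 14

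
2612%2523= 89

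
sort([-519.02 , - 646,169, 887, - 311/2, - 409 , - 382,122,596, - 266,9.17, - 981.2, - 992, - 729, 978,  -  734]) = [ - 992, - 981.2, - 734,- 729, - 646, - 519.02, - 409, - 382, - 266 , - 311/2,9.17, 122, 169, 596,  887, 978]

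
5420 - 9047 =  - 3627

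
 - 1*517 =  - 517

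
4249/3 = 4249/3 = 1416.33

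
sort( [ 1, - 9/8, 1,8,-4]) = [ - 4, - 9/8,1 , 1, 8] 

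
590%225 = 140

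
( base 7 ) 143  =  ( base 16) 50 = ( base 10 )80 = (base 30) 2k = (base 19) 44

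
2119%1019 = 81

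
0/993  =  0 = 0.00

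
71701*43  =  3083143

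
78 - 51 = 27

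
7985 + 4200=12185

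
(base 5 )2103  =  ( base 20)di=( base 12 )1B2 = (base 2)100010110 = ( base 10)278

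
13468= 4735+8733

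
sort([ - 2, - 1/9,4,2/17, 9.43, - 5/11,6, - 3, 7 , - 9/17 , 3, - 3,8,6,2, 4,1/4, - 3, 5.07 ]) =[ - 3, - 3, - 3, - 2, - 9/17, - 5/11, - 1/9, 2/17,  1/4,2,  3  ,  4 , 4, 5.07, 6,6,7,8 , 9.43 ] 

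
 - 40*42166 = - 1686640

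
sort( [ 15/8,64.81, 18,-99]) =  [ - 99, 15/8,18,64.81]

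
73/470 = 73/470 = 0.16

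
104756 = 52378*2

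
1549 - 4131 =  - 2582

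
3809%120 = 89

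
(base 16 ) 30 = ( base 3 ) 1210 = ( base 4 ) 300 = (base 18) 2c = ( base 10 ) 48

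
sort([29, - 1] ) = [ - 1,29]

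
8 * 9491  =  75928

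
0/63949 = 0  =  0.00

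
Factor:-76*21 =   -  2^2* 3^1*7^1 * 19^1 = -1596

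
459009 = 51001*9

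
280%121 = 38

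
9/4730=9/4730 = 0.00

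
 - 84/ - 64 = 21/16 = 1.31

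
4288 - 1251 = 3037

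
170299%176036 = 170299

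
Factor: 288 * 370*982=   104641920 = 2^7*3^2 * 5^1*37^1*491^1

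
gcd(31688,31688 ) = 31688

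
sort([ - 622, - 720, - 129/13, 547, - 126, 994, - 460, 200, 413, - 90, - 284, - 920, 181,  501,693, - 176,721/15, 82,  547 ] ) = [ - 920,-720, - 622, - 460, - 284,- 176, - 126, - 90, - 129/13, 721/15,82,181,200 , 413,501, 547,547,  693 , 994]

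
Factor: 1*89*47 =47^1*89^1 = 4183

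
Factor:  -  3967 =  - 3967^1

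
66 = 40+26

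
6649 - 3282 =3367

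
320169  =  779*411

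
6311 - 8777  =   - 2466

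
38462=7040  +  31422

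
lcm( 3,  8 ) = 24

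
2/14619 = 2/14619 = 0.00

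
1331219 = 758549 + 572670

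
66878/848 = 33439/424 = 78.87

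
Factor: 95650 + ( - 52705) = 3^1*5^1*7^1*409^1 = 42945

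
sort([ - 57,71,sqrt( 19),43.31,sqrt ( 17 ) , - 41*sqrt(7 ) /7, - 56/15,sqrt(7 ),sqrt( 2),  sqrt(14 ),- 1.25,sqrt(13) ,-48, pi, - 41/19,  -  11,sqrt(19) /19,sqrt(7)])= [ - 57,  -  48, - 41 * sqrt( 7) /7, - 11, - 56/15, - 41/19,-1.25, sqrt( 19 )/19,sqrt(2 ),sqrt( 7), sqrt(7 ),pi, sqrt(13 ),sqrt(14),sqrt( 17),sqrt(19),43.31,71 ]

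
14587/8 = 1823 + 3/8 = 1823.38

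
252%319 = 252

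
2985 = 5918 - 2933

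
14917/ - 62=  - 241+25/62= -  240.60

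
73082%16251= 8078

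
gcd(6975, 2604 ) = 93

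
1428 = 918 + 510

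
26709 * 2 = 53418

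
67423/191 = 353  =  353.00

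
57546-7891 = 49655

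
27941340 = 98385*284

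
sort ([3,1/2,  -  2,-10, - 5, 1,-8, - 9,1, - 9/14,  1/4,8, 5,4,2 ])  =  [ - 10, - 9, - 8, - 5, - 2, - 9/14,1/4,  1/2,1 , 1,2, 3,4,5,8 ]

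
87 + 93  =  180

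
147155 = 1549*95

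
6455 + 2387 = 8842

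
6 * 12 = 72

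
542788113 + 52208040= 594996153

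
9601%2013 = 1549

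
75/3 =25 = 25.00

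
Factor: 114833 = 114833^1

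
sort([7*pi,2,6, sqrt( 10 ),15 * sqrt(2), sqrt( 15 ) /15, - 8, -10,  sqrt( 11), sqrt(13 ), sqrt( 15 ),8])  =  [ -10, - 8, sqrt(15)/15, 2,sqrt( 10), sqrt(11),sqrt (13), sqrt ( 15), 6, 8, 15 * sqrt( 2 ),  7 *pi] 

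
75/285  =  5/19 = 0.26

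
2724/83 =2724/83 = 32.82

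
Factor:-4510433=-311^1*14503^1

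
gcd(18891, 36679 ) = 1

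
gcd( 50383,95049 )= 1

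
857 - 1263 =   -  406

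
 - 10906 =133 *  ( - 82 )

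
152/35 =4 + 12/35 = 4.34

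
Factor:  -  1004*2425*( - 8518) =2^3*5^2*97^1*251^1*4259^1= 20738774600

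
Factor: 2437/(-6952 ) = -2^(-3 ) * 11^( - 1 )* 79^(-1 ) *2437^1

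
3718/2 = 1859 = 1859.00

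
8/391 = 8/391= 0.02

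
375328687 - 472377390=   - 97048703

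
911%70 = 1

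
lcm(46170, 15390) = 46170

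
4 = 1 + 3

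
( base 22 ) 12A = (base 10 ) 538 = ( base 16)21A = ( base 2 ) 1000011010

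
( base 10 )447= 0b110111111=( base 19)14a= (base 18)16f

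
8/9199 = 8/9199 = 0.00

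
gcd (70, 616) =14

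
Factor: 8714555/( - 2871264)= -2^( - 5)*3^( - 1 ) * 5^1 * 11^( - 1)*859^1 * 2029^1*2719^( - 1 ) 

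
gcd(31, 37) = 1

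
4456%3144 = 1312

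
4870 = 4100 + 770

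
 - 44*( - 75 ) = 3300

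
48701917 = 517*94201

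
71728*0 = 0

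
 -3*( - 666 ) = 1998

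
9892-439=9453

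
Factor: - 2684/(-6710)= 2^1*5^(-1 )= 2/5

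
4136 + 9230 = 13366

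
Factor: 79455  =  3^1 * 5^1*5297^1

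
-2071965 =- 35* 59199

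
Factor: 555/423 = 3^ ( - 1 )*5^1*37^1*47^(  -  1 )=185/141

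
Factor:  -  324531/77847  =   - 3^1*7^ ( - 1 )* 11^( - 1)*107^1 = - 321/77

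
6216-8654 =  -  2438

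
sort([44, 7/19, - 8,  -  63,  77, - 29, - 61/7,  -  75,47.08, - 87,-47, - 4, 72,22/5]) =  [ - 87, - 75, - 63, - 47, - 29, - 61/7, - 8, - 4, 7/19,22/5  ,  44 , 47.08,72, 77]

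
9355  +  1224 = 10579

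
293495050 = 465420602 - 171925552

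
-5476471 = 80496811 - 85973282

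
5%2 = 1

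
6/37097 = 6/37097=0.00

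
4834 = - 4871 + 9705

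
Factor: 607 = 607^1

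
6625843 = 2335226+4290617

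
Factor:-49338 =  - 2^1*3^2*2741^1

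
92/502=46/251= 0.18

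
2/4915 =2/4915 = 0.00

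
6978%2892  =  1194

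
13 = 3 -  - 10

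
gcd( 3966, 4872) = 6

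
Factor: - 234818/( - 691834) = 117409/345917  =  11^( - 1)*13^( - 1 )*41^(-1)*59^( - 1 )*137^1*857^1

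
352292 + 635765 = 988057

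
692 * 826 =571592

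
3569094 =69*51726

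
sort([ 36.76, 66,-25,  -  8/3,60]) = [ - 25,- 8/3,  36.76,60,66] 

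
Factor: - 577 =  - 577^1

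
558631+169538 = 728169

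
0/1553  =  0 = 0.00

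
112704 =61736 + 50968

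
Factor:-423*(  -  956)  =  404388= 2^2*3^2*47^1*239^1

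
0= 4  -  4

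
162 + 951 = 1113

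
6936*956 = 6630816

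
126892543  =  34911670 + 91980873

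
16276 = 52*313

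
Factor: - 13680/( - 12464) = 3^2*5^1*41^( - 1 ) = 45/41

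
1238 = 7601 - 6363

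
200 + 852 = 1052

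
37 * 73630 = 2724310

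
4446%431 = 136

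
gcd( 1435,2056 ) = 1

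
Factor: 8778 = 2^1*3^1*7^1*11^1*19^1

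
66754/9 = 66754/9 = 7417.11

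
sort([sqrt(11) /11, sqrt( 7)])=[sqrt( 11 ) /11, sqrt( 7) ]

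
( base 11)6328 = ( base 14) 30a7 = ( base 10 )8379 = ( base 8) 20273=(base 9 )12440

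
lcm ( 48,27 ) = 432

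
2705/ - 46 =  - 59 + 9/46 = - 58.80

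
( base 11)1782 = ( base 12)1390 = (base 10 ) 2268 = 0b100011011100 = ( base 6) 14300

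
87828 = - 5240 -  - 93068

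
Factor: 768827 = 271^1 * 2837^1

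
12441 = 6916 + 5525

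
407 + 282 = 689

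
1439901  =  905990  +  533911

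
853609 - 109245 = 744364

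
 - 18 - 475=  - 493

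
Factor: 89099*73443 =6543697857 = 3^1*139^1 * 641^1*24481^1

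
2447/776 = 3+119/776 = 3.15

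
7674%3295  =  1084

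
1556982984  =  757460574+799522410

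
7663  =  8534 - 871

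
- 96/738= - 16/123  =  - 0.13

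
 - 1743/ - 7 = 249+0/1 = 249.00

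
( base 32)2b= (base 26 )2N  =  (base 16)4b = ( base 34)27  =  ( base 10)75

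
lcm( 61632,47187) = 3019968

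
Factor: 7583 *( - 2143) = - 16250369=- 2143^1*7583^1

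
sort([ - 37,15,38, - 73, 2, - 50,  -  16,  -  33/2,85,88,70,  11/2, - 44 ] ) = [ - 73, - 50, - 44, - 37, - 33/2, - 16, 2,11/2,15,38,70,85,88] 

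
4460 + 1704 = 6164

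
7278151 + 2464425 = 9742576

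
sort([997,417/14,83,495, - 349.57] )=[ - 349.57 , 417/14,83,495, 997]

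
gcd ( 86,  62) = 2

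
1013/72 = 14  +  5/72=   14.07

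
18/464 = 9/232= 0.04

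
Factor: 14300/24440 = 55/94 = 2^( - 1 )*  5^1*11^1*47^( - 1) 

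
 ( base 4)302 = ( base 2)110010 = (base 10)50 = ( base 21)28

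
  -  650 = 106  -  756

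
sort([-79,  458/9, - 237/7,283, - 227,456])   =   [ - 227, -79 , - 237/7 , 458/9,  283,456 ]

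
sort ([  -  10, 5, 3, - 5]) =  [ - 10,-5, 3, 5 ]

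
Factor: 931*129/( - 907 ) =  - 3^1*7^2* 19^1 * 43^1*907^( - 1 ) = -  120099/907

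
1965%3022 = 1965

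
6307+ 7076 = 13383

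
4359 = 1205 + 3154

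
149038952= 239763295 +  - 90724343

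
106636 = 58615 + 48021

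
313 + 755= 1068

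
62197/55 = 62197/55 = 1130.85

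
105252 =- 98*( - 1074)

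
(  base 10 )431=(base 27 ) fq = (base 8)657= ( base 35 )cb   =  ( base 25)h6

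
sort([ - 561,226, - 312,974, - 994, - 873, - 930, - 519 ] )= [  -  994, - 930, - 873, - 561, - 519, - 312,226 , 974]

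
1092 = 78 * 14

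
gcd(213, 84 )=3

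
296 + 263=559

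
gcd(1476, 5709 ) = 3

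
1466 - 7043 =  - 5577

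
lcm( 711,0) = 0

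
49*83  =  4067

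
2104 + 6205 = 8309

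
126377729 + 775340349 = 901718078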